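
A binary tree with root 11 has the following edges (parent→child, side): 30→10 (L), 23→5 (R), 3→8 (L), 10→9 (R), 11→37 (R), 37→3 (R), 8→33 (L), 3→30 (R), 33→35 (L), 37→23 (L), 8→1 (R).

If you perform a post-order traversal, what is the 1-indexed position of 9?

7

Post-order visits the left subtree, then the right subtree, then the node.
At 11: no left child.
At 11: go right to 37.
  At 37: go left to 23.
    At 23: no left child.
    At 23: go right to 5.
      5 is a leaf — visit 5.
    Visit 23.
  At 37: go right to 3.
    At 3: go left to 8.
      At 8: go left to 33.
        At 33: go left to 35.
          35 is a leaf — visit 35.
        At 33: no right child.
        Visit 33.
      At 8: go right to 1.
        1 is a leaf — visit 1.
      Visit 8.
    At 3: go right to 30.
      At 30: go left to 10.
        At 10: no left child.
        At 10: go right to 9.
          9 is a leaf — visit 9.
        Visit 10.
      At 30: no right child.
      Visit 30.
    Visit 3.
  Visit 37.
Visit 11.
Full post-order sequence: 5, 23, 35, 33, 1, 8, 9, 10, 30, 3, 37, 11.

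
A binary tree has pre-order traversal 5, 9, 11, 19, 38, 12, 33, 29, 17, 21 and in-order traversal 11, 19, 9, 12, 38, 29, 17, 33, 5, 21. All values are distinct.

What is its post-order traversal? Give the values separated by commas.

19, 11, 12, 17, 29, 33, 38, 9, 21, 5

The first element of pre-order is the root; it splits in-order into left and right subtrees.
Root 5: left subtree has 8 nodes {11, 19, 9, 12, 38, 29, 17, 33}, right has 1 {21}.
  Root 9: left subtree has 2 nodes {11, 19}, right has 5 {12, 38, 29, 17, 33}.
    Root 11: left subtree has 0 nodes { }, right has 1 {19}.
    Root 38: left subtree has 1 node {12}, right has 3 {29, 17, 33}.
      Root 33: left subtree has 2 nodes {29, 17}, right has 0 { }.
        Root 29: left subtree has 0 nodes { }, right has 1 {17}.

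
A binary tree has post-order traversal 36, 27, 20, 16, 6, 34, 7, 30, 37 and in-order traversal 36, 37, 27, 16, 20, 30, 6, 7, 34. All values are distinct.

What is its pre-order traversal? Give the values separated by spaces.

The last element of post-order is the root; it splits in-order into left and right subtrees.
Root 37: left subtree has 1 node {36}, right has 7 {27, 16, 20, 30, 6, 7, 34}.
  Root 30: left subtree has 3 nodes {27, 16, 20}, right has 3 {6, 7, 34}.
    Root 16: left subtree has 1 node {27}, right has 1 {20}.
    Root 7: left subtree has 1 node {6}, right has 1 {34}.

37 36 30 16 27 20 7 6 34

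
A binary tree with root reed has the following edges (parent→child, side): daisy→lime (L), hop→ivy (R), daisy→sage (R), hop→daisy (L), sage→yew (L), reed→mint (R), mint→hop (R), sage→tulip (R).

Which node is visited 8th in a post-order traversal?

mint

Post-order visits the left subtree, then the right subtree, then the node.
At reed: no left child.
At reed: go right to mint.
  At mint: no left child.
  At mint: go right to hop.
    At hop: go left to daisy.
      At daisy: go left to lime.
        lime is a leaf — visit lime.
      At daisy: go right to sage.
        At sage: go left to yew.
          yew is a leaf — visit yew.
        At sage: go right to tulip.
          tulip is a leaf — visit tulip.
        Visit sage.
      Visit daisy.
    At hop: go right to ivy.
      ivy is a leaf — visit ivy.
    Visit hop.
  Visit mint.
Visit reed.
Full post-order sequence: lime, yew, tulip, sage, daisy, ivy, hop, mint, reed.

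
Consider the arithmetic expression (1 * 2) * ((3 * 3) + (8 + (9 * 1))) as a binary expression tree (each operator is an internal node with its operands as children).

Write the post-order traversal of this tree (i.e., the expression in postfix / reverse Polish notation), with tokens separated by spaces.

1 2 * 3 3 * 8 9 1 * + + *

Post-order on an expression tree gives postfix notation: for each operator, emit left operand, right operand, then the operator.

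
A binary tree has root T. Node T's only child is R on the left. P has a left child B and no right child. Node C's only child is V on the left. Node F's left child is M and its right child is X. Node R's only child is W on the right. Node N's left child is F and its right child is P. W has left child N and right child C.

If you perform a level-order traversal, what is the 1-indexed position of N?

Level-order visits nodes level by level from the root, left to right within each level.
Level 0: T
Level 1: R
Level 2: W
Level 3: N, C
Level 4: F, P, V
Level 5: M, X, B
Full level-order sequence: T, R, W, N, C, F, P, V, M, X, B.

4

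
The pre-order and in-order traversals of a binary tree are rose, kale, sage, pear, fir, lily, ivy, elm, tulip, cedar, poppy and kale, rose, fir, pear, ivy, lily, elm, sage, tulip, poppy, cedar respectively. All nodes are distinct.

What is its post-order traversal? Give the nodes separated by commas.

The first element of pre-order is the root; it splits in-order into left and right subtrees.
Root rose: left subtree has 1 node {kale}, right has 9 {fir, pear, ivy, lily, elm, sage, tulip, poppy, cedar}.
  Root sage: left subtree has 5 nodes {fir, pear, ivy, lily, elm}, right has 3 {tulip, poppy, cedar}.
    Root pear: left subtree has 1 node {fir}, right has 3 {ivy, lily, elm}.
      Root lily: left subtree has 1 node {ivy}, right has 1 {elm}.
    Root tulip: left subtree has 0 nodes { }, right has 2 {poppy, cedar}.
      Root cedar: left subtree has 1 node {poppy}, right has 0 { }.

kale, fir, ivy, elm, lily, pear, poppy, cedar, tulip, sage, rose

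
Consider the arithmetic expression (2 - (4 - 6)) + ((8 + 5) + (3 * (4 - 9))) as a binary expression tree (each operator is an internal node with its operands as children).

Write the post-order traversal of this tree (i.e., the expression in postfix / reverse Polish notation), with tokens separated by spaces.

2 4 6 - - 8 5 + 3 4 9 - * + +

Post-order on an expression tree gives postfix notation: for each operator, emit left operand, right operand, then the operator.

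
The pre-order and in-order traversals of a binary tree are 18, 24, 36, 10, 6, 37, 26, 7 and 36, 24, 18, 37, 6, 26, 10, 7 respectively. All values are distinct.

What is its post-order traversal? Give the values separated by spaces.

The first element of pre-order is the root; it splits in-order into left and right subtrees.
Root 18: left subtree has 2 nodes {36, 24}, right has 5 {37, 6, 26, 10, 7}.
  Root 24: left subtree has 1 node {36}, right has 0 { }.
  Root 10: left subtree has 3 nodes {37, 6, 26}, right has 1 {7}.
    Root 6: left subtree has 1 node {37}, right has 1 {26}.

36 24 37 26 6 7 10 18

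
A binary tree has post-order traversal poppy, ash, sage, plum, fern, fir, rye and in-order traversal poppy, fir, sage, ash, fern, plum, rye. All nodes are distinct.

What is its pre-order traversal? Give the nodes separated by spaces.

The last element of post-order is the root; it splits in-order into left and right subtrees.
Root rye: left subtree has 6 nodes {poppy, fir, sage, ash, fern, plum}, right has 0 { }.
  Root fir: left subtree has 1 node {poppy}, right has 4 {sage, ash, fern, plum}.
    Root fern: left subtree has 2 nodes {sage, ash}, right has 1 {plum}.
      Root sage: left subtree has 0 nodes { }, right has 1 {ash}.

rye fir poppy fern sage ash plum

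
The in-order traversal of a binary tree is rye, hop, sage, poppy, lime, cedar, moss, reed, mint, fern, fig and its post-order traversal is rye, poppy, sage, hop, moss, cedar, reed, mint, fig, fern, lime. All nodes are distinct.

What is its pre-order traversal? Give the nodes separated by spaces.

The last element of post-order is the root; it splits in-order into left and right subtrees.
Root lime: left subtree has 4 nodes {rye, hop, sage, poppy}, right has 6 {cedar, moss, reed, mint, fern, fig}.
  Root hop: left subtree has 1 node {rye}, right has 2 {sage, poppy}.
    Root sage: left subtree has 0 nodes { }, right has 1 {poppy}.
  Root fern: left subtree has 4 nodes {cedar, moss, reed, mint}, right has 1 {fig}.
    Root mint: left subtree has 3 nodes {cedar, moss, reed}, right has 0 { }.
      Root reed: left subtree has 2 nodes {cedar, moss}, right has 0 { }.
        Root cedar: left subtree has 0 nodes { }, right has 1 {moss}.

lime hop rye sage poppy fern mint reed cedar moss fig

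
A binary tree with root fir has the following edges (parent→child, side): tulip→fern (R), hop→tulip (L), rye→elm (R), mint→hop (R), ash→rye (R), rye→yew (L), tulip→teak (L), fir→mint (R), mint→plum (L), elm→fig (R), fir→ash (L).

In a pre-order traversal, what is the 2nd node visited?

Pre-order visits the node, then its left subtree, then its right subtree.
Visit fir.
At fir: go left to ash.
  Visit ash.
  At ash: no left child.
  At ash: go right to rye.
    Visit rye.
    At rye: go left to yew.
      yew is a leaf — visit yew.
    At rye: go right to elm.
      Visit elm.
      At elm: no left child.
      At elm: go right to fig.
        fig is a leaf — visit fig.
At fir: go right to mint.
  Visit mint.
  At mint: go left to plum.
    plum is a leaf — visit plum.
  At mint: go right to hop.
    Visit hop.
    At hop: go left to tulip.
      Visit tulip.
      At tulip: go left to teak.
        teak is a leaf — visit teak.
      At tulip: go right to fern.
        fern is a leaf — visit fern.
    At hop: no right child.
Full pre-order sequence: fir, ash, rye, yew, elm, fig, mint, plum, hop, tulip, teak, fern.

ash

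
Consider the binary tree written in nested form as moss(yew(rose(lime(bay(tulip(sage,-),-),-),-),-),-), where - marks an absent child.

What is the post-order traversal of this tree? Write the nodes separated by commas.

sage, tulip, bay, lime, rose, yew, moss

Post-order visits the left subtree, then the right subtree, then the node.
At moss: go left to yew.
  At yew: go left to rose.
    At rose: go left to lime.
      At lime: go left to bay.
        At bay: go left to tulip.
          At tulip: go left to sage.
            sage is a leaf — visit sage.
          At tulip: no right child.
          Visit tulip.
        At bay: no right child.
        Visit bay.
      At lime: no right child.
      Visit lime.
    At rose: no right child.
    Visit rose.
  At yew: no right child.
  Visit yew.
At moss: no right child.
Visit moss.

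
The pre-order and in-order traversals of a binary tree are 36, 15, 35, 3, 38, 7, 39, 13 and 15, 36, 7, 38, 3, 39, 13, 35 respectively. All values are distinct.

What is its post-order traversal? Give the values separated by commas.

15, 7, 38, 13, 39, 3, 35, 36

The first element of pre-order is the root; it splits in-order into left and right subtrees.
Root 36: left subtree has 1 node {15}, right has 6 {7, 38, 3, 39, 13, 35}.
  Root 35: left subtree has 5 nodes {7, 38, 3, 39, 13}, right has 0 { }.
    Root 3: left subtree has 2 nodes {7, 38}, right has 2 {39, 13}.
      Root 38: left subtree has 1 node {7}, right has 0 { }.
      Root 39: left subtree has 0 nodes { }, right has 1 {13}.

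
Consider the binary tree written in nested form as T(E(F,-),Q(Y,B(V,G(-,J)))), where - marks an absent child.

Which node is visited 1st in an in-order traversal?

F

In-order visits the left subtree, then the node, then the right subtree.
At T: go left to E.
  At E: go left to F.
    F is a leaf — visit F.
  Visit E.
  At E: no right child.
Visit T.
At T: go right to Q.
  At Q: go left to Y.
    Y is a leaf — visit Y.
  Visit Q.
  At Q: go right to B.
    At B: go left to V.
      V is a leaf — visit V.
    Visit B.
    At B: go right to G.
      At G: no left child.
      Visit G.
      At G: go right to J.
        J is a leaf — visit J.
Full in-order sequence: F, E, T, Y, Q, V, B, G, J.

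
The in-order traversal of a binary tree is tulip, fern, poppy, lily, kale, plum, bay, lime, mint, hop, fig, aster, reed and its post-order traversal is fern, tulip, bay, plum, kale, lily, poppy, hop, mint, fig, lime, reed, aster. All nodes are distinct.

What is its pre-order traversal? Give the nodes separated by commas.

aster, lime, poppy, tulip, fern, lily, kale, plum, bay, fig, mint, hop, reed

The last element of post-order is the root; it splits in-order into left and right subtrees.
Root aster: left subtree has 11 nodes {tulip, fern, poppy, lily, kale, plum, bay, lime, mint, hop, fig}, right has 1 {reed}.
  Root lime: left subtree has 7 nodes {tulip, fern, poppy, lily, kale, plum, bay}, right has 3 {mint, hop, fig}.
    Root poppy: left subtree has 2 nodes {tulip, fern}, right has 4 {lily, kale, plum, bay}.
      Root tulip: left subtree has 0 nodes { }, right has 1 {fern}.
      Root lily: left subtree has 0 nodes { }, right has 3 {kale, plum, bay}.
        Root kale: left subtree has 0 nodes { }, right has 2 {plum, bay}.
          Root plum: left subtree has 0 nodes { }, right has 1 {bay}.
    Root fig: left subtree has 2 nodes {mint, hop}, right has 0 { }.
      Root mint: left subtree has 0 nodes { }, right has 1 {hop}.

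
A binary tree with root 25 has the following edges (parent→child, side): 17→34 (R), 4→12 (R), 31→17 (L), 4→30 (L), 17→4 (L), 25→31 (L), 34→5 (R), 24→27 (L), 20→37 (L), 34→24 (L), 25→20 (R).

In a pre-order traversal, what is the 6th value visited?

Pre-order visits the node, then its left subtree, then its right subtree.
Visit 25.
At 25: go left to 31.
  Visit 31.
  At 31: go left to 17.
    Visit 17.
    At 17: go left to 4.
      Visit 4.
      At 4: go left to 30.
        30 is a leaf — visit 30.
      At 4: go right to 12.
        12 is a leaf — visit 12.
    At 17: go right to 34.
      Visit 34.
      At 34: go left to 24.
        Visit 24.
        At 24: go left to 27.
          27 is a leaf — visit 27.
        At 24: no right child.
      At 34: go right to 5.
        5 is a leaf — visit 5.
  At 31: no right child.
At 25: go right to 20.
  Visit 20.
  At 20: go left to 37.
    37 is a leaf — visit 37.
  At 20: no right child.
Full pre-order sequence: 25, 31, 17, 4, 30, 12, 34, 24, 27, 5, 20, 37.

12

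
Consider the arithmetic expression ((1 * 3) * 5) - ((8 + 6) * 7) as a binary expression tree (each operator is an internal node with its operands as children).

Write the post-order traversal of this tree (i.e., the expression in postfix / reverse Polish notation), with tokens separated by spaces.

Post-order on an expression tree gives postfix notation: for each operator, emit left operand, right operand, then the operator.

1 3 * 5 * 8 6 + 7 * -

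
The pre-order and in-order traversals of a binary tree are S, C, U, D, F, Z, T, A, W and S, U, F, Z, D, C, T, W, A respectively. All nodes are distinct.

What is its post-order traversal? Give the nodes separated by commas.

The first element of pre-order is the root; it splits in-order into left and right subtrees.
Root S: left subtree has 0 nodes { }, right has 8 {U, F, Z, D, C, T, W, A}.
  Root C: left subtree has 4 nodes {U, F, Z, D}, right has 3 {T, W, A}.
    Root U: left subtree has 0 nodes { }, right has 3 {F, Z, D}.
      Root D: left subtree has 2 nodes {F, Z}, right has 0 { }.
        Root F: left subtree has 0 nodes { }, right has 1 {Z}.
    Root T: left subtree has 0 nodes { }, right has 2 {W, A}.
      Root A: left subtree has 1 node {W}, right has 0 { }.

Z, F, D, U, W, A, T, C, S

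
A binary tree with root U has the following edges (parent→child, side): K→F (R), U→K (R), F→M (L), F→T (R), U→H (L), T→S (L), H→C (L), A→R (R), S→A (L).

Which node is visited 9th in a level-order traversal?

Level-order visits nodes level by level from the root, left to right within each level.
Level 0: U
Level 1: H, K
Level 2: C, F
Level 3: M, T
Level 4: S
Level 5: A
Level 6: R
Full level-order sequence: U, H, K, C, F, M, T, S, A, R.

A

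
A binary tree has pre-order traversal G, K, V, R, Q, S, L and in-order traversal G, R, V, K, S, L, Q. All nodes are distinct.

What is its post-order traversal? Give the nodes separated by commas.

The first element of pre-order is the root; it splits in-order into left and right subtrees.
Root G: left subtree has 0 nodes { }, right has 6 {R, V, K, S, L, Q}.
  Root K: left subtree has 2 nodes {R, V}, right has 3 {S, L, Q}.
    Root V: left subtree has 1 node {R}, right has 0 { }.
    Root Q: left subtree has 2 nodes {S, L}, right has 0 { }.
      Root S: left subtree has 0 nodes { }, right has 1 {L}.

R, V, L, S, Q, K, G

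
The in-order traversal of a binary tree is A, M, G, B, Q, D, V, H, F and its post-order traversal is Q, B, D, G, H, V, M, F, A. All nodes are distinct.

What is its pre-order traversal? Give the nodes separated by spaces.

The last element of post-order is the root; it splits in-order into left and right subtrees.
Root A: left subtree has 0 nodes { }, right has 8 {M, G, B, Q, D, V, H, F}.
  Root F: left subtree has 7 nodes {M, G, B, Q, D, V, H}, right has 0 { }.
    Root M: left subtree has 0 nodes { }, right has 6 {G, B, Q, D, V, H}.
      Root V: left subtree has 4 nodes {G, B, Q, D}, right has 1 {H}.
        Root G: left subtree has 0 nodes { }, right has 3 {B, Q, D}.
          Root D: left subtree has 2 nodes {B, Q}, right has 0 { }.
            Root B: left subtree has 0 nodes { }, right has 1 {Q}.

A F M V G D B Q H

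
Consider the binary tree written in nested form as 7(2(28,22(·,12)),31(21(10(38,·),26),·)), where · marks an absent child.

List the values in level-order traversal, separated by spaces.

Level-order visits nodes level by level from the root, left to right within each level.
Level 0: 7
Level 1: 2, 31
Level 2: 28, 22, 21
Level 3: 12, 10, 26
Level 4: 38

7 2 31 28 22 21 12 10 26 38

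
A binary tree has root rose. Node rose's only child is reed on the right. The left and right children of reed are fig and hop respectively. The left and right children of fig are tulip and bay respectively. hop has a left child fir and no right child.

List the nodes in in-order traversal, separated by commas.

rose, tulip, fig, bay, reed, fir, hop

In-order visits the left subtree, then the node, then the right subtree.
At rose: no left child.
Visit rose.
At rose: go right to reed.
  At reed: go left to fig.
    At fig: go left to tulip.
      tulip is a leaf — visit tulip.
    Visit fig.
    At fig: go right to bay.
      bay is a leaf — visit bay.
  Visit reed.
  At reed: go right to hop.
    At hop: go left to fir.
      fir is a leaf — visit fir.
    Visit hop.
    At hop: no right child.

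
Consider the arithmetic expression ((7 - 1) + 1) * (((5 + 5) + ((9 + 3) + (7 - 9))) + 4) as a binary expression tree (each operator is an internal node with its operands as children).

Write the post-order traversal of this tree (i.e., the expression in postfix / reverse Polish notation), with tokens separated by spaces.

Post-order on an expression tree gives postfix notation: for each operator, emit left operand, right operand, then the operator.

7 1 - 1 + 5 5 + 9 3 + 7 9 - + + 4 + *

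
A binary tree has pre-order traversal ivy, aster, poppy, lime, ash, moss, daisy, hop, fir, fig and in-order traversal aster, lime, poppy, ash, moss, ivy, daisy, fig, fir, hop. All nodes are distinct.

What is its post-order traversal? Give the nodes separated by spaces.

The first element of pre-order is the root; it splits in-order into left and right subtrees.
Root ivy: left subtree has 5 nodes {aster, lime, poppy, ash, moss}, right has 4 {daisy, fig, fir, hop}.
  Root aster: left subtree has 0 nodes { }, right has 4 {lime, poppy, ash, moss}.
    Root poppy: left subtree has 1 node {lime}, right has 2 {ash, moss}.
      Root ash: left subtree has 0 nodes { }, right has 1 {moss}.
  Root daisy: left subtree has 0 nodes { }, right has 3 {fig, fir, hop}.
    Root hop: left subtree has 2 nodes {fig, fir}, right has 0 { }.
      Root fir: left subtree has 1 node {fig}, right has 0 { }.

lime moss ash poppy aster fig fir hop daisy ivy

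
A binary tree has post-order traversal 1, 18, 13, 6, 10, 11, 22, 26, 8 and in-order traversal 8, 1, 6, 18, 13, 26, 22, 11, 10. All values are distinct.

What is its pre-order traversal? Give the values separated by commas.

8, 26, 6, 1, 13, 18, 22, 11, 10

The last element of post-order is the root; it splits in-order into left and right subtrees.
Root 8: left subtree has 0 nodes { }, right has 8 {1, 6, 18, 13, 26, 22, 11, 10}.
  Root 26: left subtree has 4 nodes {1, 6, 18, 13}, right has 3 {22, 11, 10}.
    Root 6: left subtree has 1 node {1}, right has 2 {18, 13}.
      Root 13: left subtree has 1 node {18}, right has 0 { }.
    Root 22: left subtree has 0 nodes { }, right has 2 {11, 10}.
      Root 11: left subtree has 0 nodes { }, right has 1 {10}.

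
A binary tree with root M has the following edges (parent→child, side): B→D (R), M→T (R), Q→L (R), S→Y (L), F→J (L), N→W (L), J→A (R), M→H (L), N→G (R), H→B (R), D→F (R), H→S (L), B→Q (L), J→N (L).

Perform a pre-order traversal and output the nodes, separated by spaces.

Pre-order visits the node, then its left subtree, then its right subtree.
Visit M.
At M: go left to H.
  Visit H.
  At H: go left to S.
    Visit S.
    At S: go left to Y.
      Y is a leaf — visit Y.
    At S: no right child.
  At H: go right to B.
    Visit B.
    At B: go left to Q.
      Visit Q.
      At Q: no left child.
      At Q: go right to L.
        L is a leaf — visit L.
    At B: go right to D.
      Visit D.
      At D: no left child.
      At D: go right to F.
        Visit F.
        At F: go left to J.
          Visit J.
          At J: go left to N.
            Visit N.
            At N: go left to W.
              W is a leaf — visit W.
            At N: go right to G.
              G is a leaf — visit G.
          At J: go right to A.
            A is a leaf — visit A.
        At F: no right child.
At M: go right to T.
  T is a leaf — visit T.

M H S Y B Q L D F J N W G A T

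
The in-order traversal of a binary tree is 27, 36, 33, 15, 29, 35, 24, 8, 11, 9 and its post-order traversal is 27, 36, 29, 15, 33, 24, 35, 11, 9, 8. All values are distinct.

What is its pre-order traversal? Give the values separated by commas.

8, 35, 33, 36, 27, 15, 29, 24, 9, 11

The last element of post-order is the root; it splits in-order into left and right subtrees.
Root 8: left subtree has 7 nodes {27, 36, 33, 15, 29, 35, 24}, right has 2 {11, 9}.
  Root 35: left subtree has 5 nodes {27, 36, 33, 15, 29}, right has 1 {24}.
    Root 33: left subtree has 2 nodes {27, 36}, right has 2 {15, 29}.
      Root 36: left subtree has 1 node {27}, right has 0 { }.
      Root 15: left subtree has 0 nodes { }, right has 1 {29}.
  Root 9: left subtree has 1 node {11}, right has 0 { }.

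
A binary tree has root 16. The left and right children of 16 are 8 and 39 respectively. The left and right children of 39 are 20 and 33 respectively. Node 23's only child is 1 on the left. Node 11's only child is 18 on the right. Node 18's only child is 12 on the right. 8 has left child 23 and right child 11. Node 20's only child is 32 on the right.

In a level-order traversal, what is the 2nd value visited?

Level-order visits nodes level by level from the root, left to right within each level.
Level 0: 16
Level 1: 8, 39
Level 2: 23, 11, 20, 33
Level 3: 1, 18, 32
Level 4: 12
Full level-order sequence: 16, 8, 39, 23, 11, 20, 33, 1, 18, 32, 12.

8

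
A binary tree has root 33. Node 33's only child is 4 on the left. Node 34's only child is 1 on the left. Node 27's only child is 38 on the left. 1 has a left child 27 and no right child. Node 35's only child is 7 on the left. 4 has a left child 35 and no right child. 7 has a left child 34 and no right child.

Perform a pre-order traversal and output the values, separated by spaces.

Pre-order visits the node, then its left subtree, then its right subtree.
Visit 33.
At 33: go left to 4.
  Visit 4.
  At 4: go left to 35.
    Visit 35.
    At 35: go left to 7.
      Visit 7.
      At 7: go left to 34.
        Visit 34.
        At 34: go left to 1.
          Visit 1.
          At 1: go left to 27.
            Visit 27.
            At 27: go left to 38.
              38 is a leaf — visit 38.
            At 27: no right child.
          At 1: no right child.
        At 34: no right child.
      At 7: no right child.
    At 35: no right child.
  At 4: no right child.
At 33: no right child.

33 4 35 7 34 1 27 38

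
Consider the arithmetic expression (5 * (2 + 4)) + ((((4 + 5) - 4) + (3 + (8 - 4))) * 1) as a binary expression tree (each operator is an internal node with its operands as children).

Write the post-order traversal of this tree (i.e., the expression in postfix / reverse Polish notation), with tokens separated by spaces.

Post-order on an expression tree gives postfix notation: for each operator, emit left operand, right operand, then the operator.

5 2 4 + * 4 5 + 4 - 3 8 4 - + + 1 * +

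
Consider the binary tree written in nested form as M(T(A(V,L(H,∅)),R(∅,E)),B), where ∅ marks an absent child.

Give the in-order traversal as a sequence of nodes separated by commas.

V, A, H, L, T, R, E, M, B

In-order visits the left subtree, then the node, then the right subtree.
At M: go left to T.
  At T: go left to A.
    At A: go left to V.
      V is a leaf — visit V.
    Visit A.
    At A: go right to L.
      At L: go left to H.
        H is a leaf — visit H.
      Visit L.
      At L: no right child.
  Visit T.
  At T: go right to R.
    At R: no left child.
    Visit R.
    At R: go right to E.
      E is a leaf — visit E.
Visit M.
At M: go right to B.
  B is a leaf — visit B.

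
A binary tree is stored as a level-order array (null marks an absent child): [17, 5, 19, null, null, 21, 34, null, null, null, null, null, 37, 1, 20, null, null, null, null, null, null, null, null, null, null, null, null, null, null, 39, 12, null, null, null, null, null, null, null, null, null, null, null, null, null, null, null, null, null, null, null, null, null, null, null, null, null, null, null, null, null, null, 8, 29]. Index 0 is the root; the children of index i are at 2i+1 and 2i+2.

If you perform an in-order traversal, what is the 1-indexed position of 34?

In-order visits the left subtree, then the node, then the right subtree.
At 17: go left to 5.
  5 is a leaf — visit 5.
Visit 17.
At 17: go right to 19.
  At 19: go left to 21.
    At 21: no left child.
    Visit 21.
    At 21: go right to 37.
      37 is a leaf — visit 37.
  Visit 19.
  At 19: go right to 34.
    At 34: go left to 1.
      1 is a leaf — visit 1.
    Visit 34.
    At 34: go right to 20.
      At 20: go left to 39.
        39 is a leaf — visit 39.
      Visit 20.
      At 20: go right to 12.
        At 12: go left to 8.
          8 is a leaf — visit 8.
        Visit 12.
        At 12: go right to 29.
          29 is a leaf — visit 29.
Full in-order sequence: 5, 17, 21, 37, 19, 1, 34, 39, 20, 8, 12, 29.

7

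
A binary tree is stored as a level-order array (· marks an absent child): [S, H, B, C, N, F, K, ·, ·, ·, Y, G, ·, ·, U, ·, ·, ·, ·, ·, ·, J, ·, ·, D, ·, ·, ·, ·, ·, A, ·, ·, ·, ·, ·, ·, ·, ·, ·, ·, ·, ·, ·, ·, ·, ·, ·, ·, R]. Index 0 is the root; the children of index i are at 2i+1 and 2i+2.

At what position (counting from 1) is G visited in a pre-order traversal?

Pre-order visits the node, then its left subtree, then its right subtree.
Visit S.
At S: go left to H.
  Visit H.
  At H: go left to C.
    C is a leaf — visit C.
  At H: go right to N.
    Visit N.
    At N: no left child.
    At N: go right to Y.
      Visit Y.
      At Y: go left to J.
        J is a leaf — visit J.
      At Y: no right child.
At S: go right to B.
  Visit B.
  At B: go left to F.
    Visit F.
    At F: go left to G.
      Visit G.
      At G: no left child.
      At G: go right to D.
        Visit D.
        At D: go left to R.
          R is a leaf — visit R.
        At D: no right child.
    At F: no right child.
  At B: go right to K.
    Visit K.
    At K: no left child.
    At K: go right to U.
      Visit U.
      At U: no left child.
      At U: go right to A.
        A is a leaf — visit A.
Full pre-order sequence: S, H, C, N, Y, J, B, F, G, D, R, K, U, A.

9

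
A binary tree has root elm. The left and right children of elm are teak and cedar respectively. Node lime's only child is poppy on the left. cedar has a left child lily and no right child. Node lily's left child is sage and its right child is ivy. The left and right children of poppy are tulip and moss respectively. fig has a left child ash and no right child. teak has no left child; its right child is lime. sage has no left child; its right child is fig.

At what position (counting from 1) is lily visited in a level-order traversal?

5

Level-order visits nodes level by level from the root, left to right within each level.
Level 0: elm
Level 1: teak, cedar
Level 2: lime, lily
Level 3: poppy, sage, ivy
Level 4: tulip, moss, fig
Level 5: ash
Full level-order sequence: elm, teak, cedar, lime, lily, poppy, sage, ivy, tulip, moss, fig, ash.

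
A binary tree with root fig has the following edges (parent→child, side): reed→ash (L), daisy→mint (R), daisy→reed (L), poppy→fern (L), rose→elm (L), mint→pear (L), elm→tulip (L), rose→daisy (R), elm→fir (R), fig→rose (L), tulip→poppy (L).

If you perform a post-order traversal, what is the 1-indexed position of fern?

Post-order visits the left subtree, then the right subtree, then the node.
At fig: go left to rose.
  At rose: go left to elm.
    At elm: go left to tulip.
      At tulip: go left to poppy.
        At poppy: go left to fern.
          fern is a leaf — visit fern.
        At poppy: no right child.
        Visit poppy.
      At tulip: no right child.
      Visit tulip.
    At elm: go right to fir.
      fir is a leaf — visit fir.
    Visit elm.
  At rose: go right to daisy.
    At daisy: go left to reed.
      At reed: go left to ash.
        ash is a leaf — visit ash.
      At reed: no right child.
      Visit reed.
    At daisy: go right to mint.
      At mint: go left to pear.
        pear is a leaf — visit pear.
      At mint: no right child.
      Visit mint.
    Visit daisy.
  Visit rose.
At fig: no right child.
Visit fig.
Full post-order sequence: fern, poppy, tulip, fir, elm, ash, reed, pear, mint, daisy, rose, fig.

1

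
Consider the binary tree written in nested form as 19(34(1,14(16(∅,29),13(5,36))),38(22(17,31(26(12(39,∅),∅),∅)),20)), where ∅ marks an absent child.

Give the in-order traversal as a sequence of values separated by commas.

1, 34, 16, 29, 14, 5, 13, 36, 19, 17, 22, 39, 12, 26, 31, 38, 20

In-order visits the left subtree, then the node, then the right subtree.
At 19: go left to 34.
  At 34: go left to 1.
    1 is a leaf — visit 1.
  Visit 34.
  At 34: go right to 14.
    At 14: go left to 16.
      At 16: no left child.
      Visit 16.
      At 16: go right to 29.
        29 is a leaf — visit 29.
    Visit 14.
    At 14: go right to 13.
      At 13: go left to 5.
        5 is a leaf — visit 5.
      Visit 13.
      At 13: go right to 36.
        36 is a leaf — visit 36.
Visit 19.
At 19: go right to 38.
  At 38: go left to 22.
    At 22: go left to 17.
      17 is a leaf — visit 17.
    Visit 22.
    At 22: go right to 31.
      At 31: go left to 26.
        At 26: go left to 12.
          At 12: go left to 39.
            39 is a leaf — visit 39.
          Visit 12.
          At 12: no right child.
        Visit 26.
        At 26: no right child.
      Visit 31.
      At 31: no right child.
  Visit 38.
  At 38: go right to 20.
    20 is a leaf — visit 20.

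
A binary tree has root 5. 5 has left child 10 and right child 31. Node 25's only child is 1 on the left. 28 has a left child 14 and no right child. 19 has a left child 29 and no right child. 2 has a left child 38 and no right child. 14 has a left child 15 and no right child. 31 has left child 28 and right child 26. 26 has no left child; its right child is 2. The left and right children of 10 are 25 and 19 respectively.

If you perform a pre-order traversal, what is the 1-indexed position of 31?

Pre-order visits the node, then its left subtree, then its right subtree.
Visit 5.
At 5: go left to 10.
  Visit 10.
  At 10: go left to 25.
    Visit 25.
    At 25: go left to 1.
      1 is a leaf — visit 1.
    At 25: no right child.
  At 10: go right to 19.
    Visit 19.
    At 19: go left to 29.
      29 is a leaf — visit 29.
    At 19: no right child.
At 5: go right to 31.
  Visit 31.
  At 31: go left to 28.
    Visit 28.
    At 28: go left to 14.
      Visit 14.
      At 14: go left to 15.
        15 is a leaf — visit 15.
      At 14: no right child.
    At 28: no right child.
  At 31: go right to 26.
    Visit 26.
    At 26: no left child.
    At 26: go right to 2.
      Visit 2.
      At 2: go left to 38.
        38 is a leaf — visit 38.
      At 2: no right child.
Full pre-order sequence: 5, 10, 25, 1, 19, 29, 31, 28, 14, 15, 26, 2, 38.

7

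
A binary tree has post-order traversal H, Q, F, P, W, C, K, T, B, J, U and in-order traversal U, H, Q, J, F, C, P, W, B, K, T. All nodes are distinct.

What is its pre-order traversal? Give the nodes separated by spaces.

The last element of post-order is the root; it splits in-order into left and right subtrees.
Root U: left subtree has 0 nodes { }, right has 10 {H, Q, J, F, C, P, W, B, K, T}.
  Root J: left subtree has 2 nodes {H, Q}, right has 7 {F, C, P, W, B, K, T}.
    Root Q: left subtree has 1 node {H}, right has 0 { }.
    Root B: left subtree has 4 nodes {F, C, P, W}, right has 2 {K, T}.
      Root C: left subtree has 1 node {F}, right has 2 {P, W}.
        Root W: left subtree has 1 node {P}, right has 0 { }.
      Root T: left subtree has 1 node {K}, right has 0 { }.

U J Q H B C F W P T K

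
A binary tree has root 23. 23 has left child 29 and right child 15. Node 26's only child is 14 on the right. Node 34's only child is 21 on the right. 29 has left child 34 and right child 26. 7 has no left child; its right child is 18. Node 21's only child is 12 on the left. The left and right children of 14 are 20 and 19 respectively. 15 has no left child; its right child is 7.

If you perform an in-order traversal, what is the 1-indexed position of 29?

In-order visits the left subtree, then the node, then the right subtree.
At 23: go left to 29.
  At 29: go left to 34.
    At 34: no left child.
    Visit 34.
    At 34: go right to 21.
      At 21: go left to 12.
        12 is a leaf — visit 12.
      Visit 21.
      At 21: no right child.
  Visit 29.
  At 29: go right to 26.
    At 26: no left child.
    Visit 26.
    At 26: go right to 14.
      At 14: go left to 20.
        20 is a leaf — visit 20.
      Visit 14.
      At 14: go right to 19.
        19 is a leaf — visit 19.
Visit 23.
At 23: go right to 15.
  At 15: no left child.
  Visit 15.
  At 15: go right to 7.
    At 7: no left child.
    Visit 7.
    At 7: go right to 18.
      18 is a leaf — visit 18.
Full in-order sequence: 34, 12, 21, 29, 26, 20, 14, 19, 23, 15, 7, 18.

4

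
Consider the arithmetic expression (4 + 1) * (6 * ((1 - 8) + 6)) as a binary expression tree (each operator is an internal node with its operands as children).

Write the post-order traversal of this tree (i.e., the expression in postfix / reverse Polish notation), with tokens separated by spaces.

Post-order on an expression tree gives postfix notation: for each operator, emit left operand, right operand, then the operator.

4 1 + 6 1 8 - 6 + * *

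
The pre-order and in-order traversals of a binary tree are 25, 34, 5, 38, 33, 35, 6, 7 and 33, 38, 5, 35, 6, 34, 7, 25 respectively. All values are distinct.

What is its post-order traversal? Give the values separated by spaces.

The first element of pre-order is the root; it splits in-order into left and right subtrees.
Root 25: left subtree has 7 nodes {33, 38, 5, 35, 6, 34, 7}, right has 0 { }.
  Root 34: left subtree has 5 nodes {33, 38, 5, 35, 6}, right has 1 {7}.
    Root 5: left subtree has 2 nodes {33, 38}, right has 2 {35, 6}.
      Root 38: left subtree has 1 node {33}, right has 0 { }.
      Root 35: left subtree has 0 nodes { }, right has 1 {6}.

33 38 6 35 5 7 34 25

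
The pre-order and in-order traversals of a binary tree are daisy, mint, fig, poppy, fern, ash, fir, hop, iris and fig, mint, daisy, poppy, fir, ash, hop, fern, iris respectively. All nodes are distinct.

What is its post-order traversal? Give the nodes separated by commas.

fig, mint, fir, hop, ash, iris, fern, poppy, daisy

The first element of pre-order is the root; it splits in-order into left and right subtrees.
Root daisy: left subtree has 2 nodes {fig, mint}, right has 6 {poppy, fir, ash, hop, fern, iris}.
  Root mint: left subtree has 1 node {fig}, right has 0 { }.
  Root poppy: left subtree has 0 nodes { }, right has 5 {fir, ash, hop, fern, iris}.
    Root fern: left subtree has 3 nodes {fir, ash, hop}, right has 1 {iris}.
      Root ash: left subtree has 1 node {fir}, right has 1 {hop}.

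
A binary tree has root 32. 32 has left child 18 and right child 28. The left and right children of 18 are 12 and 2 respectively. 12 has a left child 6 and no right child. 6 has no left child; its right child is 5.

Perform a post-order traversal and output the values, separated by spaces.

5 6 12 2 18 28 32

Post-order visits the left subtree, then the right subtree, then the node.
At 32: go left to 18.
  At 18: go left to 12.
    At 12: go left to 6.
      At 6: no left child.
      At 6: go right to 5.
        5 is a leaf — visit 5.
      Visit 6.
    At 12: no right child.
    Visit 12.
  At 18: go right to 2.
    2 is a leaf — visit 2.
  Visit 18.
At 32: go right to 28.
  28 is a leaf — visit 28.
Visit 32.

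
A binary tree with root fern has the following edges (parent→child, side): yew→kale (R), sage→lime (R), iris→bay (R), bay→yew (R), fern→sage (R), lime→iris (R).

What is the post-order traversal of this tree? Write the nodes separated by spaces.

kale yew bay iris lime sage fern

Post-order visits the left subtree, then the right subtree, then the node.
At fern: no left child.
At fern: go right to sage.
  At sage: no left child.
  At sage: go right to lime.
    At lime: no left child.
    At lime: go right to iris.
      At iris: no left child.
      At iris: go right to bay.
        At bay: no left child.
        At bay: go right to yew.
          At yew: no left child.
          At yew: go right to kale.
            kale is a leaf — visit kale.
          Visit yew.
        Visit bay.
      Visit iris.
    Visit lime.
  Visit sage.
Visit fern.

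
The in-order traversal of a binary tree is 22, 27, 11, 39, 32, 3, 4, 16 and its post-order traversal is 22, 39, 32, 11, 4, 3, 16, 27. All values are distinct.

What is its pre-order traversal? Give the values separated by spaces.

The last element of post-order is the root; it splits in-order into left and right subtrees.
Root 27: left subtree has 1 node {22}, right has 6 {11, 39, 32, 3, 4, 16}.
  Root 16: left subtree has 5 nodes {11, 39, 32, 3, 4}, right has 0 { }.
    Root 3: left subtree has 3 nodes {11, 39, 32}, right has 1 {4}.
      Root 11: left subtree has 0 nodes { }, right has 2 {39, 32}.
        Root 32: left subtree has 1 node {39}, right has 0 { }.

27 22 16 3 11 32 39 4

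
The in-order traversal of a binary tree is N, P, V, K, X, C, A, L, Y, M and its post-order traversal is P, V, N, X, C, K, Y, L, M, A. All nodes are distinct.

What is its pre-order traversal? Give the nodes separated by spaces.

A K N V P C X M L Y

The last element of post-order is the root; it splits in-order into left and right subtrees.
Root A: left subtree has 6 nodes {N, P, V, K, X, C}, right has 3 {L, Y, M}.
  Root K: left subtree has 3 nodes {N, P, V}, right has 2 {X, C}.
    Root N: left subtree has 0 nodes { }, right has 2 {P, V}.
      Root V: left subtree has 1 node {P}, right has 0 { }.
    Root C: left subtree has 1 node {X}, right has 0 { }.
  Root M: left subtree has 2 nodes {L, Y}, right has 0 { }.
    Root L: left subtree has 0 nodes { }, right has 1 {Y}.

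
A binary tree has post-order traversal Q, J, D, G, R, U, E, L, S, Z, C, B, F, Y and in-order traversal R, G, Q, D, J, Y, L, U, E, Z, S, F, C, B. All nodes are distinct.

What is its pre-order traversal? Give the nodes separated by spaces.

The last element of post-order is the root; it splits in-order into left and right subtrees.
Root Y: left subtree has 5 nodes {R, G, Q, D, J}, right has 8 {L, U, E, Z, S, F, C, B}.
  Root R: left subtree has 0 nodes { }, right has 4 {G, Q, D, J}.
    Root G: left subtree has 0 nodes { }, right has 3 {Q, D, J}.
      Root D: left subtree has 1 node {Q}, right has 1 {J}.
  Root F: left subtree has 5 nodes {L, U, E, Z, S}, right has 2 {C, B}.
    Root Z: left subtree has 3 nodes {L, U, E}, right has 1 {S}.
      Root L: left subtree has 0 nodes { }, right has 2 {U, E}.
        Root E: left subtree has 1 node {U}, right has 0 { }.
    Root B: left subtree has 1 node {C}, right has 0 { }.

Y R G D Q J F Z L E U S B C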